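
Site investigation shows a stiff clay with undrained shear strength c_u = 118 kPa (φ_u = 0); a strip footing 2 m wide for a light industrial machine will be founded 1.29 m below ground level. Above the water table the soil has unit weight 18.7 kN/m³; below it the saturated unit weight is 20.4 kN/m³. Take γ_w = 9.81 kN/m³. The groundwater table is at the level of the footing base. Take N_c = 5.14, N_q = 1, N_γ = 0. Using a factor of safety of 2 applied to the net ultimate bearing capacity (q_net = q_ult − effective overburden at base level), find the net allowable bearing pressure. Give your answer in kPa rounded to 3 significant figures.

q_all(net) ≈ 303 kPa

Effective surcharge at the founding depth q = γ·D_f = 18.7 × 1.29 = 24.123 kPa.
q_ult = c·N_c + q·N_q
     = 118 × 5.14 + 24.123 × 1
     = 606.52 + 24.123 = 630.64 kPa.
Net ultimate: q_net = 630.64 − 24.123 = 606.52 kPa.
q_all(net) = 606.52 / 2 = 303.26 kPa.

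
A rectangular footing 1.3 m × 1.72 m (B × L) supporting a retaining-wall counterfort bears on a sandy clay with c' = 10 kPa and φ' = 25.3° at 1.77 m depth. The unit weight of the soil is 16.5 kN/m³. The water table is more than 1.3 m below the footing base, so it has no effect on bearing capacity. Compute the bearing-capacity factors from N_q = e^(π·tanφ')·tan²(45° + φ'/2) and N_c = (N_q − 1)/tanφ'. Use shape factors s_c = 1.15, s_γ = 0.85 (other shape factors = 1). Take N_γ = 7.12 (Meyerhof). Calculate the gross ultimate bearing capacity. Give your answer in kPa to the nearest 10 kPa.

tan25.3° = 0.4727, so N_q = e^(π×0.4727)·tan²(57.65°) = 4.415 × 2.493 = 11.
N_c = (11 − 1)/tan25.3° = 21.17.
Overburden at base level: q = 16.5 × 1.77 = 29.205 kPa.
Cohesion term c·N_c·s_c = 10 × 21.166 × 1.15 = 243.4 kPa; surcharge term q·N_q = 29.205 × 11.005 = 321.4 kPa; self-weight term 0.5·γ·B·N_γ·s_γ = 0.5 × 16.5 × 1.3 × 7.12 × 0.85 = 64.908 kPa.
q_ult = 243.4 + 321.4 + 64.908 = 629.71 kPa.

q_ult ≈ 630 kPa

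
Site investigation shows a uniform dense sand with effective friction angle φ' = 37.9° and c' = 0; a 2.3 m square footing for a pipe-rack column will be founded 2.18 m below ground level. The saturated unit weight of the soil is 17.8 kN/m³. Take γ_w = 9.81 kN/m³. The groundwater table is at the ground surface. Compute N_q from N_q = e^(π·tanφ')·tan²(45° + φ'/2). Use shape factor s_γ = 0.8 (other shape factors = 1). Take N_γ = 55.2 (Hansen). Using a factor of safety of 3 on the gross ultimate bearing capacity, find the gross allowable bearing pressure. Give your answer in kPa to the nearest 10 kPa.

q_all ≈ 420 kPa

N_q = e^(π·tan37.9°)·tan²(63.95°) = 48.29.
With the water table at the surface the whole profile is submerged: γ' = 17.8 − 9.81 = 7.99 kN/m³, so q = γ'·D_f = 17.418 kPa; the same γ' applies in the ½γBN_γ term.
q_ult = q·N_q + 0.5·γ·B·N_γ·s_γ
     = 17.418 × 48.289 + 0.5 × 7.99 × 2.3 × 55.2 × 0.8
     = 841.11 + 405.76 = 1246.9 kPa.
q_all = 1246.9 / 3 = 415.63 kPa.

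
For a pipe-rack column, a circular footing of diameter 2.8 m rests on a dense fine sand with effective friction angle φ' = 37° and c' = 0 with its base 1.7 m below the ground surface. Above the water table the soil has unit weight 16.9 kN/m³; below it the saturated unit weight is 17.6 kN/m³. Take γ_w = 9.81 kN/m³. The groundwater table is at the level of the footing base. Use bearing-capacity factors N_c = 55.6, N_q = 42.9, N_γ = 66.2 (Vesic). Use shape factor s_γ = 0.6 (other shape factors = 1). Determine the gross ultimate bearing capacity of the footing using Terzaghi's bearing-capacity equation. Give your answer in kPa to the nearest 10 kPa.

q = γ·D_f = 16.9 × 1.7 = 28.73 kPa.
For the ½γBN_γ term take γ' = 17.6 − 9.81 = 7.79 kN/m³ (soil below base is submerged).
q·N_q = 28.73 × 42.9 = 1232.5 kPa
0.5·γ·B·N_γ·s_γ = 0.5 × 7.79 × 2.8 × 66.2 × 0.6 = 433.19 kPa
q_ult = 1232.5 + 433.19 = 1665.7 kPa.

q_ult ≈ 1670 kPa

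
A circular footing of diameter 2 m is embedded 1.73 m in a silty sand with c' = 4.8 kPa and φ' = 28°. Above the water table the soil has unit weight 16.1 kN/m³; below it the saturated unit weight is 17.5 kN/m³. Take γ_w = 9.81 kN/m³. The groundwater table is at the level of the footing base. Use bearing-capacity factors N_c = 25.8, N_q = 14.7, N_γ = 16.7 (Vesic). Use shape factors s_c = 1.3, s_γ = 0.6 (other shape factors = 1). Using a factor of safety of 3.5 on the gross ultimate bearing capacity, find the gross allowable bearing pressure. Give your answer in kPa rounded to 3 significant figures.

Effective surcharge at the founding depth q = γ·D_f = 16.1 × 1.73 = 27.853 kPa.
The water table coincides with the base, so in the self-weight term γ → γ' = 7.69 kN/m³.
q_ult = c·N_c·s_c + q·N_q + 0.5·γ·B·N_γ·s_γ
     = 4.8 × 25.8 × 1.3 + 27.853 × 14.7 + 0.5 × 7.69 × 2 × 16.7 × 0.6
     = 160.99 + 409.44 + 77.054 = 647.48 kPa.
q_all = 647.48 / 3.5 = 185 kPa.

q_all ≈ 185 kPa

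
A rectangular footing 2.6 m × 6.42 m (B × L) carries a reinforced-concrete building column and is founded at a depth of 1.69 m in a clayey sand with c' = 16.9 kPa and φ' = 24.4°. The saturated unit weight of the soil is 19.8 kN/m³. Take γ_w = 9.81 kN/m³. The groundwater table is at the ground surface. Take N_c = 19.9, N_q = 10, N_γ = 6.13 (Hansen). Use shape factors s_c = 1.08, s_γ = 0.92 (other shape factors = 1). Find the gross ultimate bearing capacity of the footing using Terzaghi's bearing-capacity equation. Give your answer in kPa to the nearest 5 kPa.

q_ult ≈ 605 kPa

γ' = 19.8 − 9.81 = 9.99 kN/m³ (submerged throughout). q = 9.99 × 1.69 = 16.883 kPa; the same γ' applies in the ½γBN_γ term.
c·N_c·s_c = 16.9 × 19.9 × 1.08 = 363.21 kPa
q·N_q = 16.883 × 10 = 168.83 kPa
0.5·γ·B·N_γ·s_γ = 0.5 × 9.99 × 2.6 × 6.13 × 0.92 = 73.241 kPa
q_ult = 363.21 + 168.83 + 73.241 = 605.29 kPa.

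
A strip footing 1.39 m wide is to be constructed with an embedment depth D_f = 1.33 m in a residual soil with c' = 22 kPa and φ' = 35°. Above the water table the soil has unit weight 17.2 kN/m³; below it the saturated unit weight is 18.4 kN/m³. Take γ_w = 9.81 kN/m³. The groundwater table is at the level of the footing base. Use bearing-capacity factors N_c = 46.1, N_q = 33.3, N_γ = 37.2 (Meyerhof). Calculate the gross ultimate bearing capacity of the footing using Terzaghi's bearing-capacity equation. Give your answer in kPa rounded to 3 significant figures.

Overburden at base level: q = 17.2 × 1.33 = 22.876 kPa.
Below the base the soil is submerged, so the ½γBN_γ term uses γ' = 18.4 − 9.81 = 8.59 kN/m³.
Cohesion term c·N_c = 22 × 46.1 = 1014.2 kPa; surcharge term q·N_q = 22.876 × 33.3 = 761.77 kPa; self-weight term 0.5·γ·B·N_γ = 0.5 × 8.59 × 1.39 × 37.2 = 222.09 kPa.
q_ult = 1014.2 + 761.77 + 222.09 = 1998.1 kPa.

q_ult ≈ 2000 kPa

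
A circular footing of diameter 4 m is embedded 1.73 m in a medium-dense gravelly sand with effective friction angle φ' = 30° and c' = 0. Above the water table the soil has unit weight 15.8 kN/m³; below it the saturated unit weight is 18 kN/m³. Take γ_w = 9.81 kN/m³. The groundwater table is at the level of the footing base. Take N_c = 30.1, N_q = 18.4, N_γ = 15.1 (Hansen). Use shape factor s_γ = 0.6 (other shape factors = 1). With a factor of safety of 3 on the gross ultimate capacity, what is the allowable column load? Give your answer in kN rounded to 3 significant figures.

Effective surcharge at the founding depth q = γ·D_f = 15.8 × 1.73 = 27.334 kPa.
The water table coincides with the base, so in the self-weight term γ → γ' = 8.19 kN/m³.
q_ult = q·N_q + 0.5·γ·B·N_γ·s_γ
     = 27.334 × 18.4 + 0.5 × 8.19 × 4 × 15.1 × 0.6
     = 502.95 + 148.4 = 651.35 kPa.
Gross allowable pressure q_all = 651.35 / 3 = 217.12 kPa.
Footing area = 12.5664 m², so allowable column load = 217.12 × 12.5664 = 2728.4 kN.

P_all ≈ 2730 kN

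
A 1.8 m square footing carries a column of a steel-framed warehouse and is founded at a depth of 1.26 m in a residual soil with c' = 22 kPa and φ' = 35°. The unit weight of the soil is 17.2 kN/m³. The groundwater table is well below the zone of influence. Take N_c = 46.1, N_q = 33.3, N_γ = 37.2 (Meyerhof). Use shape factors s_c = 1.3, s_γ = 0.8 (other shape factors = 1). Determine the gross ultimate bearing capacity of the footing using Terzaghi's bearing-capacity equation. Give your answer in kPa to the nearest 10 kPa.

q_ult ≈ 2500 kPa

q = γ·D_f = 17.2 × 1.26 = 21.672 kPa.
c·N_c·s_c = 22 × 46.1 × 1.3 = 1318.5 kPa
q·N_q = 21.672 × 33.3 = 721.68 kPa
0.5·γ·B·N_γ·s_γ = 0.5 × 17.2 × 1.8 × 37.2 × 0.8 = 460.68 kPa
q_ult = 1318.5 + 721.68 + 460.68 = 2500.8 kPa.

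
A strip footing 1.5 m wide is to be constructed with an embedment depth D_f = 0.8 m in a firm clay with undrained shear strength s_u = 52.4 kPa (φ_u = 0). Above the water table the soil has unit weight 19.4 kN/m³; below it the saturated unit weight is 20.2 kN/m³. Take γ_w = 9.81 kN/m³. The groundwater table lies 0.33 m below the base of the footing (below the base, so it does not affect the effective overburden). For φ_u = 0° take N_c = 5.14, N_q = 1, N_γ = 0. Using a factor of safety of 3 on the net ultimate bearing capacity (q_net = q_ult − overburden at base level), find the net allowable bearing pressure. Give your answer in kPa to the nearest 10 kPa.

Effective surcharge at the founding depth q = γ·D_f = 19.4 × 0.8 = 15.52 kPa.
q_ult = c·N_c + q·N_q
     = 52.4 × 5.14 + 15.52 × 1
     = 269.34 + 15.52 = 284.86 kPa.
q_net = 284.86 − 15.52 = 269.34 kPa.
q_all(net) = 269.34 / 3 = 89.779 kPa.

q_all(net) ≈ 90 kPa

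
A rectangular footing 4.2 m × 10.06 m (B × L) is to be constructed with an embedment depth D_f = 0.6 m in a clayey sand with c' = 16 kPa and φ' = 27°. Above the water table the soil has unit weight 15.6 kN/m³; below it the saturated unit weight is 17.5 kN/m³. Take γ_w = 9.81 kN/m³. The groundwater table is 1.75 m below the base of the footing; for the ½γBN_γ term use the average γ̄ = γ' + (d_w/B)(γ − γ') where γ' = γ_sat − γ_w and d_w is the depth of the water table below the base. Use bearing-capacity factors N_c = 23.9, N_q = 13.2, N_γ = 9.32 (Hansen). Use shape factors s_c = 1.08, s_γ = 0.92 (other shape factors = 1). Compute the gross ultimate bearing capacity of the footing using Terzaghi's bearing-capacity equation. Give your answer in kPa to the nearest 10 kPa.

q_ult ≈ 730 kPa

q = γ·D_f = 15.6 × 0.6 = 9.36 kPa.
γ' = 7.69 kN/m³; averaging over the depth B below the base, γ̄ = γ' + (d_w/B)(γ − γ') = 10.986 kN/m³.
c·N_c·s_c = 16 × 23.9 × 1.08 = 412.99 kPa
q·N_q = 9.36 × 13.2 = 123.55 kPa
0.5·γ·B·N_γ·s_γ = 0.5 × 10.986 × 4.2 × 9.32 × 0.92 = 197.81 kPa
q_ult = 412.99 + 123.55 + 197.81 = 734.36 kPa.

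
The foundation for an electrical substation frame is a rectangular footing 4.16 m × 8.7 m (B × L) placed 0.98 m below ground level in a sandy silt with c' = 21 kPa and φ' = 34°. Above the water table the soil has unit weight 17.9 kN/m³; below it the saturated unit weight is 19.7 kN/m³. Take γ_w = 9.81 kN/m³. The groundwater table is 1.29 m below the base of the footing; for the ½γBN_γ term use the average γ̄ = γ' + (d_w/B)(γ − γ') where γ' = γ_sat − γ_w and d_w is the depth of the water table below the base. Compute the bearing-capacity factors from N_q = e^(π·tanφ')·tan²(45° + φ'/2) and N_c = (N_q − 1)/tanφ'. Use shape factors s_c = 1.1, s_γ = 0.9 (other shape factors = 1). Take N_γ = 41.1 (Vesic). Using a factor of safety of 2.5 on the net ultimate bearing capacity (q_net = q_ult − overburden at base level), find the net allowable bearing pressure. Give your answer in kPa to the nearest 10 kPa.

q_all(net) ≈ 970 kPa

N_q = e^(π·tan34°)·tan²(62°) = 29.44; N_c = (N_q − 1)/tanφ' = 42.16.
Effective surcharge at the founding depth q = γ·D_f = 17.9 × 0.98 = 17.542 kPa.
With d_w = 1.29 m < B, γ̄ = 9.89 + (1.29/4.16) × (17.9 − 9.89) = 12.374 kN/m³.
q_ult = c·N_c·s_c + q·N_q + 0.5·γ·B·N_γ·s_γ
     = 21 × 42.164 × 1.1 + 17.542 × 29.44 + 0.5 × 12.374 × 4.16 × 41.1 × 0.9
     = 973.98 + 516.43 + 952.04 = 2442.5 kPa.
q_net = 2442.5 − 17.542 = 2424.9 kPa.
q_all(net) = 2424.9 / 2.5 = 969.96 kPa.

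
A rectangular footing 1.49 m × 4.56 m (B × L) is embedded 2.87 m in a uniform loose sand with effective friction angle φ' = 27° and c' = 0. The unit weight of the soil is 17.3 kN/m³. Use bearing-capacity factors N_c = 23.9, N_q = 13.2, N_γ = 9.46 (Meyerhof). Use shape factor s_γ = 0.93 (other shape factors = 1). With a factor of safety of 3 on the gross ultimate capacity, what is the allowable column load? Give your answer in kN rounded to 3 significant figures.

Effective surcharge at the founding depth q = γ·D_f = 17.3 × 2.87 = 49.651 kPa.
q_ult = q·N_q + 0.5·γ·B·N_γ·s_γ
     = 49.651 × 13.2 + 0.5 × 17.3 × 1.49 × 9.46 × 0.93
     = 655.39 + 113.39 = 768.78 kPa.
Gross allowable pressure q_all = 768.78 / 3 = 256.26 kPa.
Footing area = 6.7944 m², so allowable column load = 256.26 × 6.7944 = 1741.1 kN.

P_all ≈ 1740 kN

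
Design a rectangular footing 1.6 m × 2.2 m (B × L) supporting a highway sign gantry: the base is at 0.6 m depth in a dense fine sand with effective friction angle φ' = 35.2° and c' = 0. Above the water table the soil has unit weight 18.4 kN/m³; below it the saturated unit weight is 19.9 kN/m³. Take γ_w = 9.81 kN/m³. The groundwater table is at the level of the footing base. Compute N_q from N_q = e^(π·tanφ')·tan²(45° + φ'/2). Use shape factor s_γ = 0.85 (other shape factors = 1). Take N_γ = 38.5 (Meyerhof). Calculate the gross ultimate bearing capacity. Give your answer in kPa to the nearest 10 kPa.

tan35.2° = 0.7054, so N_q = e^(π×0.7054)·tan²(62.6°) = 9.172 × 3.722 = 34.14.
Effective surcharge at the founding depth q = γ·D_f = 18.4 × 0.6 = 11.04 kPa.
The water table coincides with the base, so in the self-weight term γ → γ' = 10.09 kN/m³.
q_ult = q·N_q + 0.5·γ·B·N_γ·s_γ
     = 11.04 × 34.136 + 0.5 × 10.09 × 1.6 × 38.5 × 0.85
     = 376.86 + 264.16 = 641.02 kPa.

q_ult ≈ 640 kPa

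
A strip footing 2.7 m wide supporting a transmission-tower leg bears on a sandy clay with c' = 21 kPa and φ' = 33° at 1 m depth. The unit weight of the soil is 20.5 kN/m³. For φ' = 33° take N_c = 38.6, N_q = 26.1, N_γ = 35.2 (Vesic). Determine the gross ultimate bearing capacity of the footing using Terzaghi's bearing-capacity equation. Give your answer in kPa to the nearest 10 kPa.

q_ult ≈ 2320 kPa

Effective surcharge at the founding depth q = γ·D_f = 20.5 × 1 = 20.5 kPa.
q_ult = c·N_c + q·N_q + 0.5·γ·B·N_γ
     = 21 × 38.6 + 20.5 × 26.1 + 0.5 × 20.5 × 2.7 × 35.2
     = 810.6 + 535.05 + 974.16 = 2319.8 kPa.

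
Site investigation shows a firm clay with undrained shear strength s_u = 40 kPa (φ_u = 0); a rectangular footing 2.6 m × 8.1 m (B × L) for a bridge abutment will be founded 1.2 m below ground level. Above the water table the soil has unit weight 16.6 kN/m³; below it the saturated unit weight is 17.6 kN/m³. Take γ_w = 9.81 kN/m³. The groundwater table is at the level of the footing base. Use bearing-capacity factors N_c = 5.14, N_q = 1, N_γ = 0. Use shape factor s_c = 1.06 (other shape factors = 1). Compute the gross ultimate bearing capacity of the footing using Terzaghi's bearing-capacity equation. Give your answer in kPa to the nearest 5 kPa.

q = γ·D_f = 16.6 × 1.2 = 19.92 kPa.
c·N_c·s_c = 40 × 5.14 × 1.06 = 217.94 kPa
q·N_q = 19.92 × 1 = 19.92 kPa
q_ult = 217.94 + 19.92 = 237.86 kPa.

q_ult ≈ 240 kPa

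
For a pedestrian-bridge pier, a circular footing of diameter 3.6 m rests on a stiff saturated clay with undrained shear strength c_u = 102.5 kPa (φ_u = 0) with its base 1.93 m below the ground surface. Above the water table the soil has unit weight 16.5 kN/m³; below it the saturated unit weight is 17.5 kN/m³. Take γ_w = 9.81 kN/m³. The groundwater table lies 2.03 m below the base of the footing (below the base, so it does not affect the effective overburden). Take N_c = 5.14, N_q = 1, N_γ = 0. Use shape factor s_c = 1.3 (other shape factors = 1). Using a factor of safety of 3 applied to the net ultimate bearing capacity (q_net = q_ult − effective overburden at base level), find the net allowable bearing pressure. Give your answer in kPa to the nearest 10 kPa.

q_all(net) ≈ 230 kPa

Overburden at base level: q = 16.5 × 1.93 = 31.845 kPa.
Cohesion term c·N_c·s_c = 102.5 × 5.14 × 1.3 = 684.91 kPa; surcharge term q·N_q = 31.845 × 1 = 31.845 kPa.
q_ult = 684.91 + 31.845 = 716.75 kPa.
Net ultimate: q_net = 716.75 − 31.845 = 684.91 kPa.
q_all(net) = 684.91 / 3 = 228.3 kPa.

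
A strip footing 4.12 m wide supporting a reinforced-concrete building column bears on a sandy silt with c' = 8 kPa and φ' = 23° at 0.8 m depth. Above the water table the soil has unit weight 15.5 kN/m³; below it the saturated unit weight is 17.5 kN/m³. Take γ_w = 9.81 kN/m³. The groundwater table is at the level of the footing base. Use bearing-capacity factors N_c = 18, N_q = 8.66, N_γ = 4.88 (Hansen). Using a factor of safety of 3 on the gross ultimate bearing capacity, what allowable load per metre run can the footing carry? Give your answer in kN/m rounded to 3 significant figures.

≈ 451 kN/m

q = γ·D_f = 15.5 × 0.8 = 12.4 kPa.
For the ½γBN_γ term take γ' = 17.5 − 9.81 = 7.69 kN/m³ (soil below base is submerged).
c·N_c = 8 × 18 = 144 kPa
q·N_q = 12.4 × 8.66 = 107.38 kPa
0.5·γ·B·N_γ = 0.5 × 7.69 × 4.12 × 4.88 = 77.306 kPa
q_ult = 144 + 107.38 + 77.306 = 328.69 kPa.
Gross allowable pressure q_all = 328.69 / 3 = 109.56 kPa.
Allowable wall load = q_all × B = 109.56 × 4.12 = 451.4 kN per metre run.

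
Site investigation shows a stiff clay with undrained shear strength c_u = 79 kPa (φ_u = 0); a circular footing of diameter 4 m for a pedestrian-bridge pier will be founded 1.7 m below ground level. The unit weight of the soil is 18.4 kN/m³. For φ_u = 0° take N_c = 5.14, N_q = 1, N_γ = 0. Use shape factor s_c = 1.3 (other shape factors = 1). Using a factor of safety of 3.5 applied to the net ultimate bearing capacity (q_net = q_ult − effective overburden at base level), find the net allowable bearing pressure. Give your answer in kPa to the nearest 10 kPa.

q = γ·D_f = 18.4 × 1.7 = 31.28 kPa.
c·N_c·s_c = 79 × 5.14 × 1.3 = 527.88 kPa
q·N_q = 31.28 × 1 = 31.28 kPa
q_ult = 527.88 + 31.28 = 559.16 kPa.
Net ultimate: q_net = 559.16 − 31.28 = 527.88 kPa.
q_all(net) = 527.88 / 3.5 = 150.82 kPa.

q_all(net) ≈ 150 kPa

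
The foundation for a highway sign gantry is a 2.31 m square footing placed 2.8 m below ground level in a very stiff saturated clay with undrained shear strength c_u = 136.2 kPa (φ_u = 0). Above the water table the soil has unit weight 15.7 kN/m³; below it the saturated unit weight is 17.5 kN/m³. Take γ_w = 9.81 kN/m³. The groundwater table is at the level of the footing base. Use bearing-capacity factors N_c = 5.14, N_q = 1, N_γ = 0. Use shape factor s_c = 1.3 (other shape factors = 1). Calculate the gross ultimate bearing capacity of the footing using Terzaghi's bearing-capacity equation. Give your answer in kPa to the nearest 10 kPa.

Overburden at base level: q = 15.7 × 2.8 = 43.96 kPa.
Cohesion term c·N_c·s_c = 136.2 × 5.14 × 1.3 = 910.09 kPa; surcharge term q·N_q = 43.96 × 1 = 43.96 kPa.
q_ult = 910.09 + 43.96 = 954.05 kPa.

q_ult ≈ 950 kPa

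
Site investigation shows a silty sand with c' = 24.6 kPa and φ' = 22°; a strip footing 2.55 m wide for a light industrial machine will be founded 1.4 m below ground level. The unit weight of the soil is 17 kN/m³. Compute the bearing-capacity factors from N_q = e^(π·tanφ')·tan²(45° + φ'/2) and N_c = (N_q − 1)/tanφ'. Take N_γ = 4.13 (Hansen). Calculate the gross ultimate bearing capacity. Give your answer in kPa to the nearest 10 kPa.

q_ult ≈ 690 kPa

tan22° = 0.404, so N_q = e^(π×0.404)·tan²(56°) = 3.558 × 2.198 = 7.82.
N_c = (7.82 − 1)/tan22° = 16.88.
Overburden at base level: q = 17 × 1.4 = 23.8 kPa.
Cohesion term c·N_c = 24.6 × 16.883 = 415.32 kPa; surcharge term q·N_q = 23.8 × 7.8211 = 186.14 kPa; self-weight term 0.5·γ·B·N_γ = 0.5 × 17 × 2.55 × 4.13 = 89.518 kPa.
q_ult = 415.32 + 186.14 + 89.518 = 690.98 kPa.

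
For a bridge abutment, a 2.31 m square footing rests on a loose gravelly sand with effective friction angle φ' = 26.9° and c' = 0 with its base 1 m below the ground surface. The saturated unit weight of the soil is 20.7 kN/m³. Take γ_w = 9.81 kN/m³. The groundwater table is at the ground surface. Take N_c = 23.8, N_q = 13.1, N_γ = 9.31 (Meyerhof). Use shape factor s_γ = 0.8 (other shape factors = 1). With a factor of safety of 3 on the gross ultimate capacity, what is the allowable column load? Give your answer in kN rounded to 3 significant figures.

With the water table at the surface the whole profile is submerged: γ' = 20.7 − 9.81 = 10.89 kN/m³, so q = γ'·D_f = 10.89 kPa; the same γ' applies in the ½γBN_γ term.
q_ult = q·N_q + 0.5·γ·B·N_γ·s_γ
     = 10.89 × 13.1 + 0.5 × 10.89 × 2.31 × 9.31 × 0.8
     = 142.66 + 93.681 = 236.34 kPa.
Gross allowable pressure q_all = 236.34 / 3 = 78.78 kPa.
Footing area = 5.3361 m², so allowable column load = 78.78 × 5.3361 = 420.38 kN.

P_all ≈ 420 kN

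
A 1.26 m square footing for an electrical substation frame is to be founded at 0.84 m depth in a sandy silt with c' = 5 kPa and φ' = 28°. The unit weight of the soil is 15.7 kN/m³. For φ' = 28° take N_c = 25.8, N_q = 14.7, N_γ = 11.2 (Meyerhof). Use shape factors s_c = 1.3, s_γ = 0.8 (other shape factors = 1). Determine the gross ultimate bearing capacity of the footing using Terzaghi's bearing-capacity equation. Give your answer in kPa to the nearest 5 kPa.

q = γ·D_f = 15.7 × 0.84 = 13.188 kPa.
c·N_c·s_c = 5 × 25.8 × 1.3 = 167.7 kPa
q·N_q = 13.188 × 14.7 = 193.86 kPa
0.5·γ·B·N_γ·s_γ = 0.5 × 15.7 × 1.26 × 11.2 × 0.8 = 88.623 kPa
q_ult = 167.7 + 193.86 + 88.623 = 450.19 kPa.

q_ult ≈ 450 kPa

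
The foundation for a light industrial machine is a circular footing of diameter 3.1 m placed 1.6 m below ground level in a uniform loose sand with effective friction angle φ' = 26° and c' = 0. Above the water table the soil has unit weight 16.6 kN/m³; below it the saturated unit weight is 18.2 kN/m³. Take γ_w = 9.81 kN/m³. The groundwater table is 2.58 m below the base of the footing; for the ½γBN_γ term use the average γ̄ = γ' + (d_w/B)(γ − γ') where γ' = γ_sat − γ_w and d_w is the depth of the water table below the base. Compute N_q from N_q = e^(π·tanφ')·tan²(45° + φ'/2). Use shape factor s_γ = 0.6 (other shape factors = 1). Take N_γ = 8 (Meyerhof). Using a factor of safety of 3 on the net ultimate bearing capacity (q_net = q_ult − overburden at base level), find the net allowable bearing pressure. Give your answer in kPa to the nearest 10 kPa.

q_all(net) ≈ 130 kPa

N_q = e^(π·tan26°)·tan²(58°) = 11.85.
Overburden at base level: q = 16.6 × 1.6 = 26.56 kPa.
The water table is 2.58 m below the base (< B = 3.1 m), so the ½γBN_γ term uses γ̄ = γ' + (d_w/B)(γ − γ') = 8.39 + (2.58/3.1)(16.6 − 8.39) = 15.223 kN/m³.
Surcharge term q·N_q = 26.56 × 11.854 = 314.85 kPa; self-weight term 0.5·γ·B·N_γ·s_γ = 0.5 × 15.223 × 3.1 × 8 × 0.6 = 113.26 kPa.
q_ult = 314.85 + 113.26 = 428.11 kPa.
q_net = 428.11 − 26.56 = 401.55 kPa.
q_all(net) = 401.55 / 3 = 133.85 kPa.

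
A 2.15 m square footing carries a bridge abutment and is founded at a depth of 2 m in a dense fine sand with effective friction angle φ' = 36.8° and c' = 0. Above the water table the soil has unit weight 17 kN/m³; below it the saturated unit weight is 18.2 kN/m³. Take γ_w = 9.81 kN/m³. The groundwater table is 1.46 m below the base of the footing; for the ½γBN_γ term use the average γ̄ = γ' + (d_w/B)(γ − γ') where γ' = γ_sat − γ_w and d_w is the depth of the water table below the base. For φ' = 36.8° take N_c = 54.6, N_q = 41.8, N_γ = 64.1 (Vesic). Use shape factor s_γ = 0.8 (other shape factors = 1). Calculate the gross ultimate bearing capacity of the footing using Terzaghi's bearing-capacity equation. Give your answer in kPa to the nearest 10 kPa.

Overburden at base level: q = 17 × 2 = 34 kPa.
The water table is 1.46 m below the base (< B = 2.15 m), so the ½γBN_γ term uses γ̄ = γ' + (d_w/B)(γ − γ') = 8.39 + (1.46/2.15)(17 − 8.39) = 14.237 kN/m³.
Surcharge term q·N_q = 34 × 41.8 = 1421.2 kPa; self-weight term 0.5·γ·B·N_γ·s_γ = 0.5 × 14.237 × 2.15 × 64.1 × 0.8 = 784.82 kPa.
q_ult = 1421.2 + 784.82 = 2206 kPa.

q_ult ≈ 2210 kPa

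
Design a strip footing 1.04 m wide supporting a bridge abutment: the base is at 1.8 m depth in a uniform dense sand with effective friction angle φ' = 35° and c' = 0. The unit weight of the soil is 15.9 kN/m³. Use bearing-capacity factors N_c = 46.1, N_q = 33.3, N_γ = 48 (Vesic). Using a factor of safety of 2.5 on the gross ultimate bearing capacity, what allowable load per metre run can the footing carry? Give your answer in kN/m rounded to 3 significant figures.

q = γ·D_f = 15.9 × 1.8 = 28.62 kPa.
q·N_q = 28.62 × 33.3 = 953.05 kPa
0.5·γ·B·N_γ = 0.5 × 15.9 × 1.04 × 48 = 396.86 kPa
q_ult = 953.05 + 396.86 = 1349.9 kPa.
Gross allowable pressure q_all = 1349.9 / 2.5 = 539.96 kPa.
Allowable wall load = q_all × B = 539.96 × 1.04 = 561.56 kN per metre run.

≈ 562 kN/m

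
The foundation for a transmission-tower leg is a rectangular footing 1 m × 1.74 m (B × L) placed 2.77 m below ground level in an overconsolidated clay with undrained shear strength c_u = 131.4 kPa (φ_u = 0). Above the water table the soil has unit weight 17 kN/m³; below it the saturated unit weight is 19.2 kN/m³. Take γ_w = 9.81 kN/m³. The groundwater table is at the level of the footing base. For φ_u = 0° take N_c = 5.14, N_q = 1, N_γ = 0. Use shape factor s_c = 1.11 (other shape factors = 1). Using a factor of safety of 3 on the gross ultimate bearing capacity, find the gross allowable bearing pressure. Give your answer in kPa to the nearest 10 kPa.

q = γ·D_f = 17 × 2.77 = 47.09 kPa.
c·N_c·s_c = 131.4 × 5.14 × 1.11 = 749.69 kPa
q·N_q = 47.09 × 1 = 47.09 kPa
q_ult = 749.69 + 47.09 = 796.78 kPa.
q_all = 796.78 / 3 = 265.59 kPa.

q_all ≈ 270 kPa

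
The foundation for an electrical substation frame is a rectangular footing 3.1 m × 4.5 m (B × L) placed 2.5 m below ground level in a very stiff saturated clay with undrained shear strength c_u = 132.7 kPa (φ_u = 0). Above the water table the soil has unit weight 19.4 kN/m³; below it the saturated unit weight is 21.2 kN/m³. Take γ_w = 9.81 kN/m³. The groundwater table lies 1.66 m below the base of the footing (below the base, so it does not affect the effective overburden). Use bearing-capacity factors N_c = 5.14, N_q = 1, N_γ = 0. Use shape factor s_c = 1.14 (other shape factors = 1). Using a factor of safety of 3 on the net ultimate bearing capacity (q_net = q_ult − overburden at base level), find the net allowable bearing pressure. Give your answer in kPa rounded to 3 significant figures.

q_all(net) ≈ 259 kPa

Effective surcharge at the founding depth q = γ·D_f = 19.4 × 2.5 = 48.5 kPa.
q_ult = c·N_c·s_c + q·N_q
     = 132.7 × 5.14 × 1.14 + 48.5 × 1
     = 777.57 + 48.5 = 826.07 kPa.
q_net = 826.07 − 48.5 = 777.57 kPa.
q_all(net) = 777.57 / 3 = 259.19 kPa.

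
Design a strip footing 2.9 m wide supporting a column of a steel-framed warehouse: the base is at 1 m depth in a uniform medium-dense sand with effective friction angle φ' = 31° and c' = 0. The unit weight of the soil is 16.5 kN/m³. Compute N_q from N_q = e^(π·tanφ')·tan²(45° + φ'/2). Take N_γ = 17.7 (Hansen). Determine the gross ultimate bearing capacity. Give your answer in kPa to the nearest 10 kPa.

q_ult ≈ 760 kPa

tan31° = 0.6009, so N_q = e^(π×0.6009)·tan²(60.5°) = 6.604 × 3.124 = 20.63.
q = γ·D_f = 16.5 × 1 = 16.5 kPa.
q·N_q = 16.5 × 20.631 = 340.41 kPa
0.5·γ·B·N_γ = 0.5 × 16.5 × 2.9 × 17.7 = 423.47 kPa
q_ult = 340.41 + 423.47 = 763.88 kPa.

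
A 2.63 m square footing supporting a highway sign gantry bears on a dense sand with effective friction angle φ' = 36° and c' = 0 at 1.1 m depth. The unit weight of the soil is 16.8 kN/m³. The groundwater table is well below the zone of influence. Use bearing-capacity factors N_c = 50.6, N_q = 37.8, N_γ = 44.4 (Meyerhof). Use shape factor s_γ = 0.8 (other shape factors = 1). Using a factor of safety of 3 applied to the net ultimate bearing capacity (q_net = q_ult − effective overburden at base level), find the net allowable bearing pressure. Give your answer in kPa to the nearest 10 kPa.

Overburden at base level: q = 16.8 × 1.1 = 18.48 kPa.
Surcharge term q·N_q = 18.48 × 37.8 = 698.54 kPa; self-weight term 0.5·γ·B·N_γ·s_γ = 0.5 × 16.8 × 2.63 × 44.4 × 0.8 = 784.71 kPa.
q_ult = 698.54 + 784.71 = 1483.3 kPa.
Net ultimate: q_net = 1483.3 − 18.48 = 1464.8 kPa.
q_all(net) = 1464.8 / 3 = 488.26 kPa.

q_all(net) ≈ 490 kPa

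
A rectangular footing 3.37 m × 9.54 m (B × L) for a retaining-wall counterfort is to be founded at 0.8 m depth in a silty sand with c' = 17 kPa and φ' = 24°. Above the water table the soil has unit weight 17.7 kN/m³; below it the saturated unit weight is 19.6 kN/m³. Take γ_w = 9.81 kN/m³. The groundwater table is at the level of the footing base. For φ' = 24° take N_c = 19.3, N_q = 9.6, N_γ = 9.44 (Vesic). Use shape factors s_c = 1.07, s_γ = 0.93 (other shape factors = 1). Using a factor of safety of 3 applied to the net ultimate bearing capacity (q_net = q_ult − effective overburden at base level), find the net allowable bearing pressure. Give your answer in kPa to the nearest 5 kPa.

q_all(net) ≈ 205 kPa

q = γ·D_f = 17.7 × 0.8 = 14.16 kPa.
For the ½γBN_γ term take γ' = 19.6 − 9.81 = 9.79 kN/m³ (soil below base is submerged).
c·N_c·s_c = 17 × 19.3 × 1.07 = 351.07 kPa
q·N_q = 14.16 × 9.6 = 135.94 kPa
0.5·γ·B·N_γ·s_γ = 0.5 × 9.79 × 3.37 × 9.44 × 0.93 = 144.82 kPa
q_ult = 351.07 + 135.94 + 144.82 = 631.83 kPa.
Net ultimate: q_net = 631.83 − 14.16 = 617.67 kPa.
q_all(net) = 617.67 / 3 = 205.89 kPa.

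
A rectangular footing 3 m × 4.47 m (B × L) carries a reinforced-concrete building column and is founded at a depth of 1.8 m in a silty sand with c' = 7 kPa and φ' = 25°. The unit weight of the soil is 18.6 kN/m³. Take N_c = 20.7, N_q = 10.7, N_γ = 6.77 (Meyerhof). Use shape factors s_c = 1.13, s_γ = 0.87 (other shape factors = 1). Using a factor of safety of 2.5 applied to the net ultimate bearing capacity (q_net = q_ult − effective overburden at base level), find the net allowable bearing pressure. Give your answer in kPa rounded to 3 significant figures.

q_all(net) ≈ 261 kPa

Effective surcharge at the founding depth q = γ·D_f = 18.6 × 1.8 = 33.48 kPa.
q_ult = c·N_c·s_c + q·N_q + 0.5·γ·B·N_γ·s_γ
     = 7 × 20.7 × 1.13 + 33.48 × 10.7 + 0.5 × 18.6 × 3 × 6.77 × 0.87
     = 163.74 + 358.24 + 164.33 = 686.3 kPa.
Net ultimate: q_net = 686.3 − 33.48 = 652.82 kPa.
q_all(net) = 652.82 / 2.5 = 261.13 kPa.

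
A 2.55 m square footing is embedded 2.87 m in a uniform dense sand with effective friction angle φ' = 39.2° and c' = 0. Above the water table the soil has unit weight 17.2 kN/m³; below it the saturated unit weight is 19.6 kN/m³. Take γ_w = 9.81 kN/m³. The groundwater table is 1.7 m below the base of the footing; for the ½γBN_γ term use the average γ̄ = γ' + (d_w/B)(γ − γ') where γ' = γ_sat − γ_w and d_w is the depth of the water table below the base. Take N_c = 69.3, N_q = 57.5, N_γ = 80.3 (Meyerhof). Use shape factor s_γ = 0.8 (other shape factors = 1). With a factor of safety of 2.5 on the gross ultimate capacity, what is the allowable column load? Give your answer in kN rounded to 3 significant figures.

P_all ≈ 10500 kN

Effective surcharge at the founding depth q = γ·D_f = 17.2 × 2.87 = 49.364 kPa.
With d_w = 1.7 m < B, γ̄ = 9.79 + (1.7/2.55) × (17.2 − 9.79) = 14.73 kN/m³.
q_ult = q·N_q + 0.5·γ·B·N_γ·s_γ
     = 49.364 × 57.5 + 0.5 × 14.73 × 2.55 × 80.3 × 0.8
     = 2838.4 + 1206.5 = 4044.9 kPa.
Gross allowable pressure q_all = 4044.9 / 2.5 = 1618 kPa.
Footing area = 6.5025 m², so allowable column load = 1618 × 6.5025 = 10521 kN.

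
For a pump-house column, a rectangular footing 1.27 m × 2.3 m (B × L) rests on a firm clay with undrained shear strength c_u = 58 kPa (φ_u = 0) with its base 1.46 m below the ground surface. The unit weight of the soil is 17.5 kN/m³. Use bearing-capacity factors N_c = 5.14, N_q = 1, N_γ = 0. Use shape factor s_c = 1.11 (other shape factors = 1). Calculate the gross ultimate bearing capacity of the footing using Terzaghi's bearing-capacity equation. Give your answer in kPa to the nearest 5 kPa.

q = γ·D_f = 17.5 × 1.46 = 25.55 kPa.
c·N_c·s_c = 58 × 5.14 × 1.11 = 330.91 kPa
q·N_q = 25.55 × 1 = 25.55 kPa
q_ult = 330.91 + 25.55 = 356.46 kPa.

q_ult ≈ 355 kPa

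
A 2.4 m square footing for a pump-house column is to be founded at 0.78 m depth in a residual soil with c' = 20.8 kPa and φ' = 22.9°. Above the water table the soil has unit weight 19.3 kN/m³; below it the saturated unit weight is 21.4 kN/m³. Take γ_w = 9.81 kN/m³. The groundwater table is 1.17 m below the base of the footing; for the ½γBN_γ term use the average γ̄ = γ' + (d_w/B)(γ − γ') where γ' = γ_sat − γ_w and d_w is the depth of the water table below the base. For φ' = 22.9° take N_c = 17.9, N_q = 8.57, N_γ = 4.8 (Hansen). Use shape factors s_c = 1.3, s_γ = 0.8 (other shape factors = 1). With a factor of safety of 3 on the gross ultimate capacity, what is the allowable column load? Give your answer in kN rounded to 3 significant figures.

P_all ≈ 1310 kN

q = γ·D_f = 19.3 × 0.78 = 15.054 kPa.
γ' = 11.59 kN/m³; averaging over the depth B below the base, γ̄ = γ' + (d_w/B)(γ − γ') = 15.349 kN/m³.
c·N_c·s_c = 20.8 × 17.9 × 1.3 = 484.02 kPa
q·N_q = 15.054 × 8.57 = 129.01 kPa
0.5·γ·B·N_γ·s_γ = 0.5 × 15.349 × 2.4 × 4.8 × 0.8 = 70.726 kPa
q_ult = 484.02 + 129.01 + 70.726 = 683.76 kPa.
Gross allowable pressure q_all = 683.76 / 3 = 227.92 kPa.
Footing area = 5.76 m², so allowable column load = 227.92 × 5.76 = 1312.8 kN.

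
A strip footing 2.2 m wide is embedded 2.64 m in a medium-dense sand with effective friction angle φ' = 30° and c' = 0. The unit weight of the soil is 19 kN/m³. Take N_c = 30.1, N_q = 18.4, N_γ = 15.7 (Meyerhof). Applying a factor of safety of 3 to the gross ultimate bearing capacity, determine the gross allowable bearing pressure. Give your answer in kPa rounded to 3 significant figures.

q_all ≈ 417 kPa

q = γ·D_f = 19 × 2.64 = 50.16 kPa.
q·N_q = 50.16 × 18.4 = 922.94 kPa
0.5·γ·B·N_γ = 0.5 × 19 × 2.2 × 15.7 = 328.13 kPa
q_ult = 922.94 + 328.13 = 1251.1 kPa.
q_all = q_ult / FS = 1251.1 / 3 = 417.02 kPa.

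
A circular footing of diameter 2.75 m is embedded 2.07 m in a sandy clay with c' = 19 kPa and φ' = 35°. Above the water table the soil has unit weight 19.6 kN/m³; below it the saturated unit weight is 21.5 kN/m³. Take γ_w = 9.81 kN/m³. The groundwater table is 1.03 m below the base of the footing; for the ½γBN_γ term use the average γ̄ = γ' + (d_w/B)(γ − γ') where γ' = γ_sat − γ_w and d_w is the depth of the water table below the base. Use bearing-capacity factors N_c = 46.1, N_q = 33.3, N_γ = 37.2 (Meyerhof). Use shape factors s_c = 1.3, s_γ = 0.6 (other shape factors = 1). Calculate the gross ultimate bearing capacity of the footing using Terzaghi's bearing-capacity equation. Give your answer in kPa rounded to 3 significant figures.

Overburden at base level: q = 19.6 × 2.07 = 40.572 kPa.
The water table is 1.03 m below the base (< B = 2.75 m), so the ½γBN_γ term uses γ̄ = γ' + (d_w/B)(γ − γ') = 11.69 + (1.03/2.75)(19.6 − 11.69) = 14.653 kN/m³.
Cohesion term c·N_c·s_c = 19 × 46.1 × 1.3 = 1138.7 kPa; surcharge term q·N_q = 40.572 × 33.3 = 1351 kPa; self-weight term 0.5·γ·B·N_γ·s_γ = 0.5 × 14.653 × 2.75 × 37.2 × 0.6 = 449.69 kPa.
q_ult = 1138.7 + 1351 + 449.69 = 2939.4 kPa.

q_ult ≈ 2940 kPa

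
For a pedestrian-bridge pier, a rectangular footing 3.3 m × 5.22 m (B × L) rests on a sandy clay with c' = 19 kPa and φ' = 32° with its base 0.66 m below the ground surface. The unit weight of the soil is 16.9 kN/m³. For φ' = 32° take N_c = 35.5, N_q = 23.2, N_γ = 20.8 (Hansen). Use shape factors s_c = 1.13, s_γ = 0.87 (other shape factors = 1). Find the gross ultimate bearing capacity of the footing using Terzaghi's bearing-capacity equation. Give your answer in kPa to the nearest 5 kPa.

q_ult ≈ 1525 kPa

Effective surcharge at the founding depth q = γ·D_f = 16.9 × 0.66 = 11.154 kPa.
q_ult = c·N_c·s_c + q·N_q + 0.5·γ·B·N_γ·s_γ
     = 19 × 35.5 × 1.13 + 11.154 × 23.2 + 0.5 × 16.9 × 3.3 × 20.8 × 0.87
     = 762.18 + 258.77 + 504.61 = 1525.6 kPa.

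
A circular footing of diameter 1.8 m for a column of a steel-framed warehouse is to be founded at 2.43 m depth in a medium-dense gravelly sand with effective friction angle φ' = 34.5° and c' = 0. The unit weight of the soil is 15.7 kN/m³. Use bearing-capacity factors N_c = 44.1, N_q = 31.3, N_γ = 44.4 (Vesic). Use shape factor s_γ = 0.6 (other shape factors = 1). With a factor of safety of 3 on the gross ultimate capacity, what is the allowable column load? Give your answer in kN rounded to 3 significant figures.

P_all ≈ 1330 kN

Effective surcharge at the founding depth q = γ·D_f = 15.7 × 2.43 = 38.151 kPa.
q_ult = q·N_q + 0.5·γ·B·N_γ·s_γ
     = 38.151 × 31.3 + 0.5 × 15.7 × 1.8 × 44.4 × 0.6
     = 1194.1 + 376.42 = 1570.5 kPa.
Gross allowable pressure q_all = 1570.5 / 3 = 523.52 kPa.
Footing area = 2.5447 m², so allowable column load = 523.52 × 2.5447 = 1332.2 kN.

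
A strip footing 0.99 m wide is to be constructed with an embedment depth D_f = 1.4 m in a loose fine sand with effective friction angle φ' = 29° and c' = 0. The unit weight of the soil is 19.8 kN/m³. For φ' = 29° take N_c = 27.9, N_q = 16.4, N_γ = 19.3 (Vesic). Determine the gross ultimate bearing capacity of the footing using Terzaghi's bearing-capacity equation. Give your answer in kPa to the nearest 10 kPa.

Overburden at base level: q = 19.8 × 1.4 = 27.72 kPa.
Surcharge term q·N_q = 27.72 × 16.4 = 454.61 kPa; self-weight term 0.5·γ·B·N_γ = 0.5 × 19.8 × 0.99 × 19.3 = 189.16 kPa.
q_ult = 454.61 + 189.16 = 643.77 kPa.

q_ult ≈ 640 kPa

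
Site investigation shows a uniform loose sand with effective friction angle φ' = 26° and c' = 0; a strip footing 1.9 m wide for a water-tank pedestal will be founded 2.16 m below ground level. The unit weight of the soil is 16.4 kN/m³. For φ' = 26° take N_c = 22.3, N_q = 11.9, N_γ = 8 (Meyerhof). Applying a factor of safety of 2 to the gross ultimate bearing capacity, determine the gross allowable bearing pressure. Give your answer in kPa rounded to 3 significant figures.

Effective surcharge at the founding depth q = γ·D_f = 16.4 × 2.16 = 35.424 kPa.
q_ult = q·N_q + 0.5·γ·B·N_γ
     = 35.424 × 11.9 + 0.5 × 16.4 × 1.9 × 8
     = 421.55 + 124.64 = 546.19 kPa.
q_all = q_ult / FS = 546.19 / 2 = 273.09 kPa.

q_all ≈ 273 kPa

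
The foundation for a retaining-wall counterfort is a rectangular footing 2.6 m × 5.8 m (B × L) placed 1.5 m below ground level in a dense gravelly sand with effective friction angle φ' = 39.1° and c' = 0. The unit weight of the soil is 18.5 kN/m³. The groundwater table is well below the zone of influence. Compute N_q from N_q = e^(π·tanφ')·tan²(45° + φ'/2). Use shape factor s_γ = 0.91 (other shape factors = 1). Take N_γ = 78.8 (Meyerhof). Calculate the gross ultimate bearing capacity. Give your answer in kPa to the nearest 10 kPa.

tan39.1° = 0.8127, so N_q = e^(π×0.8127)·tan²(64.55°) = 12.847 × 4.415 = 56.72.
q = γ·D_f = 18.5 × 1.5 = 27.75 kPa.
q·N_q = 27.75 × 56.723 = 1574.1 kPa
0.5·γ·B·N_γ·s_γ = 0.5 × 18.5 × 2.6 × 78.8 × 0.91 = 1724.6 kPa
q_ult = 1574.1 + 1724.6 = 3298.6 kPa.

q_ult ≈ 3300 kPa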